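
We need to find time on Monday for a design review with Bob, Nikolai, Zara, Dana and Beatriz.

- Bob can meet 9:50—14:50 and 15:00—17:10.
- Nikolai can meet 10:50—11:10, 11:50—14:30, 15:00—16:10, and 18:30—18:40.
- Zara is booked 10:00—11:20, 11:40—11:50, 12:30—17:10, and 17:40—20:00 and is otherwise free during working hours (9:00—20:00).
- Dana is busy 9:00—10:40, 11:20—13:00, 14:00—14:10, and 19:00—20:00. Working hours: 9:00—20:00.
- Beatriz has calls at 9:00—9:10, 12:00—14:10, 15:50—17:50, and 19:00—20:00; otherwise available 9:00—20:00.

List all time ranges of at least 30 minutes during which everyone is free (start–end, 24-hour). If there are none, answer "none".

Zara free within 09:00–20:00: 09:00–10:00, 11:20–11:40, 11:50–12:30, 17:10–17:40.
Dana free within 09:00–20:00: 10:40–11:20, 13:00–14:00, 14:10–19:00.
Beatriz free within 09:00–20:00: 09:10–12:00, 14:10–15:50, 17:50–19:00.
Bob ∩ Nikolai: 10:50–11:10, 11:50–14:30, 15:00–16:10.
Bob ∩ Nikolai ∩ Zara: 11:50–12:30.
Bob ∩ Nikolai ∩ Zara ∩ Dana: (none).
Bob ∩ Nikolai ∩ Zara ∩ Dana ∩ Beatriz: (none).
Windows ≥ 30 min: (none).

none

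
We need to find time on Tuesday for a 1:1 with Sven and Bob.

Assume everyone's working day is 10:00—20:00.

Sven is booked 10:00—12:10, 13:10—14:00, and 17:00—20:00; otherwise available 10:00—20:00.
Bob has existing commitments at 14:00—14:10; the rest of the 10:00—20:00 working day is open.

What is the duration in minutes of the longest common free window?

Sven free within 10:00–20:00: 12:10–13:10, 14:00–17:00.
Bob free within 10:00–20:00: 10:00–14:00, 14:10–20:00.
Sven ∩ Bob: 12:10–13:10, 14:10–17:00.
Common window lengths: 60, 170 min; longest is 170.

170 minutes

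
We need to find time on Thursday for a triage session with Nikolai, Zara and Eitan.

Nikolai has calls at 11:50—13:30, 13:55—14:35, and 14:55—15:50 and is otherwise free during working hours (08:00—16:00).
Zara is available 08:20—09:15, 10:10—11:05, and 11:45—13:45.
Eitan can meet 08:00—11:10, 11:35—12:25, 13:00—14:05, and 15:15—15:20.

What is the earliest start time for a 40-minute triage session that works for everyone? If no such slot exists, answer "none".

Nikolai free within 08:00–16:00: 08:00–11:50, 13:30–13:55, 14:35–14:55, 15:50–16:00.
Nikolai ∩ Zara: 08:20–09:15, 10:10–11:05, 11:45–11:50, 13:30–13:45.
Nikolai ∩ Zara ∩ Eitan: 08:20–09:15, 10:10–11:05, 11:45–11:50, 13:30–13:45.
Windows ≥ 40 min: 08:20–09:15, 10:10–11:05.
Earliest such window starts at 08:20.

08:20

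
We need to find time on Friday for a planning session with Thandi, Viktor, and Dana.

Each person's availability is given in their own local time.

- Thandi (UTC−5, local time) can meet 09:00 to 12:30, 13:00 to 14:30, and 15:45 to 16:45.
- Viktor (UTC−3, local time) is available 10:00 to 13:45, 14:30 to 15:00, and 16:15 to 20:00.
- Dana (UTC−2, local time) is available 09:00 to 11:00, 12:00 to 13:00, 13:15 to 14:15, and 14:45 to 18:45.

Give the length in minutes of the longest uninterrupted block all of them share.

60 minutes

Thandi → UTC: 14:00–17:30, 18:00–19:30, 20:45–21:45.
Viktor → UTC: 13:00–16:45, 17:30–18:00, 19:15–23:00.
Dana → UTC: 11:00–13:00, 14:00–15:00, 15:15–16:15, 16:45–20:45.
Thandi ∩ Viktor: 14:00–16:45, 19:15–19:30, 20:45–21:45.
Thandi ∩ Viktor ∩ Dana: 14:00–15:00, 15:15–16:15, 19:15–19:30.
Common window lengths: 60, 60, 15 min; longest is 60.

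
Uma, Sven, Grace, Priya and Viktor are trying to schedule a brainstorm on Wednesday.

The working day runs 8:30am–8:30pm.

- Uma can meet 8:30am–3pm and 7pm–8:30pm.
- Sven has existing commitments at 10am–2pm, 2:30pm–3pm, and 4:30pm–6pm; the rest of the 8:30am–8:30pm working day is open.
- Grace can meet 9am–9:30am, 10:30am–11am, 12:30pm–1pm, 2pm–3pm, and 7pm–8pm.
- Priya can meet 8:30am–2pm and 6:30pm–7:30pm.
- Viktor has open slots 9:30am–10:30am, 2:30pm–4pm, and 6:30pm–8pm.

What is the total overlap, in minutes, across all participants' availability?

30 minutes

Sven free within 08:30–20:30: 08:30–10:00, 14:00–14:30, 15:00–16:30, 18:00–20:30.
Uma ∩ Sven: 08:30–10:00, 14:00–14:30, 19:00–20:30.
Uma ∩ Sven ∩ Grace: 09:00–09:30, 14:00–14:30, 19:00–20:00.
Uma ∩ Sven ∩ Grace ∩ Priya: 09:00–09:30, 19:00–19:30.
Uma ∩ Sven ∩ Grace ∩ Priya ∩ Viktor: 19:00–19:30.
Total common minutes: 30.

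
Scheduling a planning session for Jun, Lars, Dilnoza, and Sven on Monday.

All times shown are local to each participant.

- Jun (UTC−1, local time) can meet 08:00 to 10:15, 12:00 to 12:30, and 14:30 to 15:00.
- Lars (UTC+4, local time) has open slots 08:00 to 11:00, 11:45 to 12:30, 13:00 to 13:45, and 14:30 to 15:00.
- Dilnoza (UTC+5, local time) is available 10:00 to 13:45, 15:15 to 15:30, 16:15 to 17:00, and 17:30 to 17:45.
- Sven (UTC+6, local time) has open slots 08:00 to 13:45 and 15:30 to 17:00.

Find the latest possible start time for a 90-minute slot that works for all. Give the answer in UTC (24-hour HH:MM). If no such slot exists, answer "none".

Jun → UTC: 09:00–11:15, 13:00–13:30, 15:30–16:00.
Lars → UTC: 04:00–07:00, 07:45–08:30, 09:00–09:45, 10:30–11:00.
Dilnoza → UTC: 05:00–08:45, 10:15–10:30, 11:15–12:00, 12:30–12:45.
Sven → UTC: 02:00–07:45, 09:30–11:00.
Jun ∩ Lars: 09:00–09:45, 10:30–11:00.
Jun ∩ Lars ∩ Dilnoza: (none).
Jun ∩ Lars ∩ Dilnoza ∩ Sven: (none).
Windows ≥ 90 min: (none).

none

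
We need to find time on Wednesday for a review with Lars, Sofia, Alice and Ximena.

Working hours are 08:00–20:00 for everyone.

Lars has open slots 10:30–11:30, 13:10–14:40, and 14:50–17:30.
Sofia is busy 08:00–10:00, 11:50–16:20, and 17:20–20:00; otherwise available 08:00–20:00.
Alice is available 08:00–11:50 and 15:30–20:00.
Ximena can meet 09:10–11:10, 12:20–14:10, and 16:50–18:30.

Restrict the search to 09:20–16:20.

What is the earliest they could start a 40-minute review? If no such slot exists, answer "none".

10:30

Sofia free within 08:00–20:00: 10:00–11:50, 16:20–17:20.
Lars ∩ Sofia: 10:30–11:30, 16:20–17:20.
Lars ∩ Sofia ∩ Alice: 10:30–11:30, 16:20–17:20.
Lars ∩ Sofia ∩ Alice ∩ Ximena: 10:30–11:10, 16:50–17:20.
Restricted to 09:20–16:20: 10:30–11:10.
Windows ≥ 40 min: 10:30–11:10.
Earliest such window starts at 10:30.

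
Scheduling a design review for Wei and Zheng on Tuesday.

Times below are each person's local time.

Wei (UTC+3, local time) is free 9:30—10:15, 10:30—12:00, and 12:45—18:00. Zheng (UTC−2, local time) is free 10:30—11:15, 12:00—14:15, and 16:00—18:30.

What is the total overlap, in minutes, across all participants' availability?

Wei → UTC: 06:30–07:15, 07:30–09:00, 09:45–15:00.
Zheng → UTC: 12:30–13:15, 14:00–16:15, 18:00–20:30.
Wei ∩ Zheng: 12:30–13:15, 14:00–15:00.
Total common minutes: 45 + 60 = 105.

105 minutes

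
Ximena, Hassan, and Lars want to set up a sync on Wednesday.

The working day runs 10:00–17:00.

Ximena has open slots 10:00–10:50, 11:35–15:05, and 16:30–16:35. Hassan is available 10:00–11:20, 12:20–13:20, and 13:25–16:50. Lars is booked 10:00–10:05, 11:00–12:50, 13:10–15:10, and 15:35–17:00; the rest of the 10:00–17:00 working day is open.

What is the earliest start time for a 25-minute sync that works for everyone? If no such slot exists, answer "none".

Lars free within 10:00–17:00: 10:05–11:00, 12:50–13:10, 15:10–15:35.
Ximena ∩ Hassan: 10:00–10:50, 12:20–13:20, 13:25–15:05, 16:30–16:35.
Ximena ∩ Hassan ∩ Lars: 10:05–10:50, 12:50–13:10.
Windows ≥ 25 min: 10:05–10:50.
Earliest such window starts at 10:05.

10:05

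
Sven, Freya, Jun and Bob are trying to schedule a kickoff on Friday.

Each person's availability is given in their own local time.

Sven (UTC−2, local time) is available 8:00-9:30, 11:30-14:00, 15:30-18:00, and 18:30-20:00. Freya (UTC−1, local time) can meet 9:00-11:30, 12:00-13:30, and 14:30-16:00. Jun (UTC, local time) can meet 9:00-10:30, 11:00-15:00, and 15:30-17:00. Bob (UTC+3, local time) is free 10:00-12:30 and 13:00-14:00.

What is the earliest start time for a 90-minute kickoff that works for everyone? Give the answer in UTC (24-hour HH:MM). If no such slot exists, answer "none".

Sven → UTC: 10:00–11:30, 13:30–16:00, 17:30–20:00, 20:30–22:00.
Freya → UTC: 10:00–12:30, 13:00–14:30, 15:30–17:00.
Jun → UTC: 09:00–10:30, 11:00–15:00, 15:30–17:00.
Bob → UTC: 07:00–09:30, 10:00–11:00.
Sven ∩ Freya: 10:00–11:30, 13:30–14:30, 15:30–16:00.
Sven ∩ Freya ∩ Jun: 10:00–10:30, 11:00–11:30, 13:30–14:30, 15:30–16:00.
Sven ∩ Freya ∩ Jun ∩ Bob: 10:00–10:30.
Windows ≥ 90 min: (none).

none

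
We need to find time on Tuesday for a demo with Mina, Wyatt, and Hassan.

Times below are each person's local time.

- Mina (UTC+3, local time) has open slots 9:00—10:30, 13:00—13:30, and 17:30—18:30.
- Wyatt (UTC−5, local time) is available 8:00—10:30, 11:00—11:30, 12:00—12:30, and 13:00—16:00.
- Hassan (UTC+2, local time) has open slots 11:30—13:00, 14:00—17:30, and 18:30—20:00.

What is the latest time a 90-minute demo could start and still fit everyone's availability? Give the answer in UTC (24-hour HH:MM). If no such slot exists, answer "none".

Mina → UTC: 06:00–07:30, 10:00–10:30, 14:30–15:30.
Wyatt → UTC: 13:00–15:30, 16:00–16:30, 17:00–17:30, 18:00–21:00.
Hassan → UTC: 09:30–11:00, 12:00–15:30, 16:30–18:00.
Mina ∩ Wyatt: 14:30–15:30.
Mina ∩ Wyatt ∩ Hassan: 14:30–15:30.
Windows ≥ 90 min: (none).

none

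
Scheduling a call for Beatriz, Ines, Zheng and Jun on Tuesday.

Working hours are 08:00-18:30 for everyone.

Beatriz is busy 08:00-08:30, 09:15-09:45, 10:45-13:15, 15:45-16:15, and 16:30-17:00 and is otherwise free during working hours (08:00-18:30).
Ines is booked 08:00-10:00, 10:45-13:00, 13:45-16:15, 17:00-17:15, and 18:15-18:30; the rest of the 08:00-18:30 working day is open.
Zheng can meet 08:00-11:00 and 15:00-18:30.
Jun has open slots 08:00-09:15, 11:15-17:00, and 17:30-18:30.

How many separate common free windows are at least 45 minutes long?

Beatriz free within 08:00–18:30: 08:30–09:15, 09:45–10:45, 13:15–15:45, 16:15–16:30, 17:00–18:30.
Ines free within 08:00–18:30: 10:00–10:45, 13:00–13:45, 16:15–17:00, 17:15–18:15.
Beatriz ∩ Ines: 10:00–10:45, 13:15–13:45, 16:15–16:30, 17:15–18:15.
Beatriz ∩ Ines ∩ Zheng: 10:00–10:45, 16:15–16:30, 17:15–18:15.
Beatriz ∩ Ines ∩ Zheng ∩ Jun: 16:15–16:30, 17:30–18:15.
Windows ≥ 45 min: 17:30–18:15.
That's 1 window.

1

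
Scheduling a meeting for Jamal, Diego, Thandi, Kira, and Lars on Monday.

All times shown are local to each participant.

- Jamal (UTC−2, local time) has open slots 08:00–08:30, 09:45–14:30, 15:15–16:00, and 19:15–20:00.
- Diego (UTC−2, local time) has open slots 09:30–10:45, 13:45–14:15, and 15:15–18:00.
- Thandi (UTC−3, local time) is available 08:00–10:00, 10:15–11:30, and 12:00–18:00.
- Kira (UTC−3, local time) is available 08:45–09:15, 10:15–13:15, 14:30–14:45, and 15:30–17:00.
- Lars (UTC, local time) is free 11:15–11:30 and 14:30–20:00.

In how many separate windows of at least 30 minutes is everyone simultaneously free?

Jamal → UTC: 10:00–10:30, 11:45–16:30, 17:15–18:00, 21:15–22:00.
Diego → UTC: 11:30–12:45, 15:45–16:15, 17:15–20:00.
Thandi → UTC: 11:00–13:00, 13:15–14:30, 15:00–21:00.
Kira → UTC: 11:45–12:15, 13:15–16:15, 17:30–17:45, 18:30–20:00.
Lars → UTC: 11:15–11:30, 14:30–20:00.
Jamal ∩ Diego: 11:45–12:45, 15:45–16:15, 17:15–18:00.
Jamal ∩ Diego ∩ Thandi: 11:45–12:45, 15:45–16:15, 17:15–18:00.
Jamal ∩ Diego ∩ Thandi ∩ Kira: 11:45–12:15, 15:45–16:15, 17:30–17:45.
Jamal ∩ Diego ∩ Thandi ∩ Kira ∩ Lars: 15:45–16:15, 17:30–17:45.
Windows ≥ 30 min: 15:45–16:15.
That's 1 window.

1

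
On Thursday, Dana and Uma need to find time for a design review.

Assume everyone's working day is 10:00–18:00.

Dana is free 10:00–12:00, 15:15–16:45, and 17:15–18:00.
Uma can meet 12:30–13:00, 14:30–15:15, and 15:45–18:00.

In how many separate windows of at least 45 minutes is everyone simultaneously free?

2

Dana ∩ Uma: 15:45–16:45, 17:15–18:00.
Windows ≥ 45 min: 15:45–16:45, 17:15–18:00.
That's 2 windows.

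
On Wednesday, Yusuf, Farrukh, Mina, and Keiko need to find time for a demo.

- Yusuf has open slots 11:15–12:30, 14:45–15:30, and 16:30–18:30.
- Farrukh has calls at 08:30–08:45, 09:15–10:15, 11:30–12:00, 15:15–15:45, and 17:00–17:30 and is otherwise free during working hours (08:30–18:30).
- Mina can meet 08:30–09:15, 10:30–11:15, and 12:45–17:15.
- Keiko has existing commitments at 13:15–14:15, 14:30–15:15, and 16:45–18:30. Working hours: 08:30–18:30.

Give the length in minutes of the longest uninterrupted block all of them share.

15 minutes

Farrukh free within 08:30–18:30: 08:45–09:15, 10:15–11:30, 12:00–15:15, 15:45–17:00, 17:30–18:30.
Keiko free within 08:30–18:30: 08:30–13:15, 14:15–14:30, 15:15–16:45.
Yusuf ∩ Farrukh: 11:15–11:30, 12:00–12:30, 14:45–15:15, 16:30–17:00, 17:30–18:30.
Yusuf ∩ Farrukh ∩ Mina: 14:45–15:15, 16:30–17:00.
Yusuf ∩ Farrukh ∩ Mina ∩ Keiko: 16:30–16:45.
Single common window of 15 minutes.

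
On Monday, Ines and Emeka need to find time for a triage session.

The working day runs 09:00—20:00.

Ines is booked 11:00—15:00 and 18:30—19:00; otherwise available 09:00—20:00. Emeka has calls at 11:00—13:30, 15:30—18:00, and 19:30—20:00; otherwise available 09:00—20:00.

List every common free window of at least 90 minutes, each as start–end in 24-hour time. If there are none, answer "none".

09:00–11:00

Ines free within 09:00–20:00: 09:00–11:00, 15:00–18:30, 19:00–20:00.
Emeka free within 09:00–20:00: 09:00–11:00, 13:30–15:30, 18:00–19:30.
Ines ∩ Emeka: 09:00–11:00, 15:00–15:30, 18:00–18:30, 19:00–19:30.
Windows ≥ 90 min: 09:00–11:00.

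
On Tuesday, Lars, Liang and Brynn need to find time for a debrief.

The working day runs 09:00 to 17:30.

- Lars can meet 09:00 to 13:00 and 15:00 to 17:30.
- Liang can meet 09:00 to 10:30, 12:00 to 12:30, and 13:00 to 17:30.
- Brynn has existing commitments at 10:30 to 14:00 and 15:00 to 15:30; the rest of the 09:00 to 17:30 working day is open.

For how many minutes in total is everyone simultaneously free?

210 minutes

Brynn free within 09:00–17:30: 09:00–10:30, 14:00–15:00, 15:30–17:30.
Lars ∩ Liang: 09:00–10:30, 12:00–12:30, 15:00–17:30.
Lars ∩ Liang ∩ Brynn: 09:00–10:30, 15:30–17:30.
Total common minutes: 90 + 120 = 210.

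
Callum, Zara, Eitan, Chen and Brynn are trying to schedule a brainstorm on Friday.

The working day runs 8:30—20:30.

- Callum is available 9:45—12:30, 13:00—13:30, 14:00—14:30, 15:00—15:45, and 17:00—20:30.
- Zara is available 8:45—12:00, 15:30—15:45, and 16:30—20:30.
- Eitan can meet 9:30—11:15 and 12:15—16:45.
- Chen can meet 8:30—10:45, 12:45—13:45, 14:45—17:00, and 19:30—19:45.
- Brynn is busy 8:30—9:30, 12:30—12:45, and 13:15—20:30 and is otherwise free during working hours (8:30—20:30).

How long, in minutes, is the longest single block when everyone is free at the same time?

Brynn free within 08:30–20:30: 09:30–12:30, 12:45–13:15.
Callum ∩ Zara: 09:45–12:00, 15:30–15:45, 17:00–20:30.
Callum ∩ Zara ∩ Eitan: 09:45–11:15, 15:30–15:45.
Callum ∩ Zara ∩ Eitan ∩ Chen: 09:45–10:45, 15:30–15:45.
Callum ∩ Zara ∩ Eitan ∩ Chen ∩ Brynn: 09:45–10:45.
Single common window of 60 minutes.

60 minutes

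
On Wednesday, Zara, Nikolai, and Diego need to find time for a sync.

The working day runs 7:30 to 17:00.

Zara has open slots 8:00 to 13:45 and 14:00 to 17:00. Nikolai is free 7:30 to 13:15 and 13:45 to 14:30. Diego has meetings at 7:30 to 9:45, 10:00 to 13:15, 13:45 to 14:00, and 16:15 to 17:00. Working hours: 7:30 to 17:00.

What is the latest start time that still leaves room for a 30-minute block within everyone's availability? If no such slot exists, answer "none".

Diego free within 07:30–17:00: 09:45–10:00, 13:15–13:45, 14:00–16:15.
Zara ∩ Nikolai: 08:00–13:15, 14:00–14:30.
Zara ∩ Nikolai ∩ Diego: 09:45–10:00, 14:00–14:30.
Windows ≥ 30 min: 14:00–14:30.
Latest start in the last window 14:00–14:30 is 14:30 − 30 min = 14:00.

14:00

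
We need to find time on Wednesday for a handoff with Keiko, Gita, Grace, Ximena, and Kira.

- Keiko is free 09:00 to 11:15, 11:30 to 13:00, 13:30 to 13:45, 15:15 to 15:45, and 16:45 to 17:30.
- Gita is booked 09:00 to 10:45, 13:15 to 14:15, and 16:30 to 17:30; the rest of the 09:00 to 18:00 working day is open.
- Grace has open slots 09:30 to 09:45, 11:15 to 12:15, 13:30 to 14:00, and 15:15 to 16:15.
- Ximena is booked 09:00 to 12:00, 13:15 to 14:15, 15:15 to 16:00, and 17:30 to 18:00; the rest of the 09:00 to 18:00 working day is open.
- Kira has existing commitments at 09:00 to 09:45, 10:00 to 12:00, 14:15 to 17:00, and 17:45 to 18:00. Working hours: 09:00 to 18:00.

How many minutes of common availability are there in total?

Gita free within 09:00–18:00: 10:45–13:15, 14:15–16:30, 17:30–18:00.
Ximena free within 09:00–18:00: 12:00–13:15, 14:15–15:15, 16:00–17:30.
Kira free within 09:00–18:00: 09:45–10:00, 12:00–14:15, 17:00–17:45.
Keiko ∩ Gita: 10:45–11:15, 11:30–13:00, 15:15–15:45.
Keiko ∩ Gita ∩ Grace: 11:30–12:15, 15:15–15:45.
Keiko ∩ Gita ∩ Grace ∩ Ximena: 12:00–12:15.
Keiko ∩ Gita ∩ Grace ∩ Ximena ∩ Kira: 12:00–12:15.
Total common minutes: 15.

15 minutes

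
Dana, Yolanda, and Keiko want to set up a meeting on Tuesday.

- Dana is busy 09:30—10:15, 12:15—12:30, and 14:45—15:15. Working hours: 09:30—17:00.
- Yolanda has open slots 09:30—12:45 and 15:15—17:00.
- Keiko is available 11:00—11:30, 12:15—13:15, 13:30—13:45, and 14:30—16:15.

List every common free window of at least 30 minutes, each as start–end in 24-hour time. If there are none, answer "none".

Dana free within 09:30–17:00: 10:15–12:15, 12:30–14:45, 15:15–17:00.
Dana ∩ Yolanda: 10:15–12:15, 12:30–12:45, 15:15–17:00.
Dana ∩ Yolanda ∩ Keiko: 11:00–11:30, 12:30–12:45, 15:15–16:15.
Windows ≥ 30 min: 11:00–11:30, 15:15–16:15.

11:00–11:30, 15:15–16:15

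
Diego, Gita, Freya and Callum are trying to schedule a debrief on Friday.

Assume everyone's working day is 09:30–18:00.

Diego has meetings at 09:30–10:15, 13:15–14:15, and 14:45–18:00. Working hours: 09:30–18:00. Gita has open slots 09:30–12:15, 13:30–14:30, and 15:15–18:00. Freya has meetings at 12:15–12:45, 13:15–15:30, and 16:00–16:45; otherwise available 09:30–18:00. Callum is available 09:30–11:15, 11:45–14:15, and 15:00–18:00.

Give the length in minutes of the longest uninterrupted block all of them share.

60 minutes

Diego free within 09:30–18:00: 10:15–13:15, 14:15–14:45.
Freya free within 09:30–18:00: 09:30–12:15, 12:45–13:15, 15:30–16:00, 16:45–18:00.
Diego ∩ Gita: 10:15–12:15, 14:15–14:30.
Diego ∩ Gita ∩ Freya: 10:15–12:15.
Diego ∩ Gita ∩ Freya ∩ Callum: 10:15–11:15, 11:45–12:15.
Common window lengths: 60, 30 min; longest is 60.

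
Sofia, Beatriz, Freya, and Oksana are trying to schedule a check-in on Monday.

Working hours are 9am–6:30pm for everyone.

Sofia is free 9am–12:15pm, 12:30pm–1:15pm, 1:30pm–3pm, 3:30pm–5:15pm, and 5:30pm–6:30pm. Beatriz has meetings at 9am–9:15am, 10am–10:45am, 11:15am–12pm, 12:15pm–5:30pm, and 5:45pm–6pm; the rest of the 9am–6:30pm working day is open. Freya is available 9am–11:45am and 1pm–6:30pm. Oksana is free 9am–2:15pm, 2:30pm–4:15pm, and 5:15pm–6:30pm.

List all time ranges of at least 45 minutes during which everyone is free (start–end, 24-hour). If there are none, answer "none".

09:15–10:00

Beatriz free within 09:00–18:30: 09:15–10:00, 10:45–11:15, 12:00–12:15, 17:30–17:45, 18:00–18:30.
Sofia ∩ Beatriz: 09:15–10:00, 10:45–11:15, 12:00–12:15, 17:30–17:45, 18:00–18:30.
Sofia ∩ Beatriz ∩ Freya: 09:15–10:00, 10:45–11:15, 17:30–17:45, 18:00–18:30.
Sofia ∩ Beatriz ∩ Freya ∩ Oksana: 09:15–10:00, 10:45–11:15, 17:30–17:45, 18:00–18:30.
Windows ≥ 45 min: 09:15–10:00.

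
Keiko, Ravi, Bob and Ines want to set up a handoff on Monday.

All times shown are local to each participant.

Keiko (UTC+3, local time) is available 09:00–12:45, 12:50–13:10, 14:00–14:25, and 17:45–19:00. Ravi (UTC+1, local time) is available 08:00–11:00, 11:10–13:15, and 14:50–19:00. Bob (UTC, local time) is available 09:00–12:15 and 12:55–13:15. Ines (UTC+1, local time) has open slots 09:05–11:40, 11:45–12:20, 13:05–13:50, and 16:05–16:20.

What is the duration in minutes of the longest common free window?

45 minutes

Keiko → UTC: 06:00–09:45, 09:50–10:10, 11:00–11:25, 14:45–16:00.
Ravi → UTC: 07:00–10:00, 10:10–12:15, 13:50–18:00.
Bob → UTC: 09:00–12:15, 12:55–13:15.
Ines → UTC: 08:05–10:40, 10:45–11:20, 12:05–12:50, 15:05–15:20.
Keiko ∩ Ravi: 07:00–09:45, 09:50–10:00, 11:00–11:25, 14:45–16:00.
Keiko ∩ Ravi ∩ Bob: 09:00–09:45, 09:50–10:00, 11:00–11:25.
Keiko ∩ Ravi ∩ Bob ∩ Ines: 09:00–09:45, 09:50–10:00, 11:00–11:20.
Common window lengths: 45, 10, 20 min; longest is 45.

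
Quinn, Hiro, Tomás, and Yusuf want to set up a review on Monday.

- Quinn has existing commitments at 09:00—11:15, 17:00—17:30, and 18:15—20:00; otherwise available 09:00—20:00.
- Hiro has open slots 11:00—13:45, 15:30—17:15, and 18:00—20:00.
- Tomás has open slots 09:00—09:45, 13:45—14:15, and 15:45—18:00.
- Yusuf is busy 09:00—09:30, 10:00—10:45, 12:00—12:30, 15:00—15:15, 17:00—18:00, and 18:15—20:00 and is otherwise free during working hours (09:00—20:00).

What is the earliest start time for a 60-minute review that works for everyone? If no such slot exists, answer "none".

Quinn free within 09:00–20:00: 11:15–17:00, 17:30–18:15.
Yusuf free within 09:00–20:00: 09:30–10:00, 10:45–12:00, 12:30–15:00, 15:15–17:00, 18:00–18:15.
Quinn ∩ Hiro: 11:15–13:45, 15:30–17:00, 18:00–18:15.
Quinn ∩ Hiro ∩ Tomás: 15:45–17:00.
Quinn ∩ Hiro ∩ Tomás ∩ Yusuf: 15:45–17:00.
Windows ≥ 60 min: 15:45–17:00.
Earliest such window starts at 15:45.

15:45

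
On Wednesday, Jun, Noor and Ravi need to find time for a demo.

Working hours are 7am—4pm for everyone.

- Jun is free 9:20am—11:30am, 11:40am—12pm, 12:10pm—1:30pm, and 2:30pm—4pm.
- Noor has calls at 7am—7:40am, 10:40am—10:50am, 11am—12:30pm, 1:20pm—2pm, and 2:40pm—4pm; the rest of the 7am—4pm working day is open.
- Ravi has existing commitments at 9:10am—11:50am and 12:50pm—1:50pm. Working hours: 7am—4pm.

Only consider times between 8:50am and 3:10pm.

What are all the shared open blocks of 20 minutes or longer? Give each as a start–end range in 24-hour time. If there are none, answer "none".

Noor free within 07:00–16:00: 07:40–10:40, 10:50–11:00, 12:30–13:20, 14:00–14:40.
Ravi free within 07:00–16:00: 07:00–09:10, 11:50–12:50, 13:50–16:00.
Jun ∩ Noor: 09:20–10:40, 10:50–11:00, 12:30–13:20, 14:30–14:40.
Jun ∩ Noor ∩ Ravi: 12:30–12:50, 14:30–14:40.
Restricted to 08:50–15:10: 12:30–12:50, 14:30–14:40.
Windows ≥ 20 min: 12:30–12:50.

12:30–12:50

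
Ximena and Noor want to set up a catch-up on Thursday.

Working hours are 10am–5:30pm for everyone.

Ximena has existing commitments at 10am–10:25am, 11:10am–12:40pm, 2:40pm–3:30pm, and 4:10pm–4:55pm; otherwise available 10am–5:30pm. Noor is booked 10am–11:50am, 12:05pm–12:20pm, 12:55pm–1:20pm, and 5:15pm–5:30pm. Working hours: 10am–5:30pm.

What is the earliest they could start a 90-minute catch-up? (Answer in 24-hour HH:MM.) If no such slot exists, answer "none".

none

Ximena free within 10:00–17:30: 10:25–11:10, 12:40–14:40, 15:30–16:10, 16:55–17:30.
Noor free within 10:00–17:30: 11:50–12:05, 12:20–12:55, 13:20–17:15.
Ximena ∩ Noor: 12:40–12:55, 13:20–14:40, 15:30–16:10, 16:55–17:15.
Windows ≥ 90 min: (none).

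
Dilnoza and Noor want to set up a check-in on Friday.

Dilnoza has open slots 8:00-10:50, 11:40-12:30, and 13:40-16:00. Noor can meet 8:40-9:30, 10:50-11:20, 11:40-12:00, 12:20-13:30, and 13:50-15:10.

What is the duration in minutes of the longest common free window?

80 minutes

Dilnoza ∩ Noor: 08:40–09:30, 11:40–12:00, 12:20–12:30, 13:50–15:10.
Common window lengths: 50, 20, 10, 80 min; longest is 80.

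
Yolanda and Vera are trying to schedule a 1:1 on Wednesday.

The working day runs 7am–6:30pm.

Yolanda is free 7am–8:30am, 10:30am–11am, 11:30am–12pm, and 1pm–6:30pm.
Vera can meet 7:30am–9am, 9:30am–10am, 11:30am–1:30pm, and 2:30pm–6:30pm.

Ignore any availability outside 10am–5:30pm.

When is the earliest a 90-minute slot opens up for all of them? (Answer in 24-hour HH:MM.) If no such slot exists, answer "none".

14:30

Yolanda ∩ Vera: 07:30–08:30, 11:30–12:00, 13:00–13:30, 14:30–18:30.
Restricted to 10:00–17:30: 11:30–12:00, 13:00–13:30, 14:30–17:30.
Windows ≥ 90 min: 14:30–17:30.
Earliest such window starts at 14:30.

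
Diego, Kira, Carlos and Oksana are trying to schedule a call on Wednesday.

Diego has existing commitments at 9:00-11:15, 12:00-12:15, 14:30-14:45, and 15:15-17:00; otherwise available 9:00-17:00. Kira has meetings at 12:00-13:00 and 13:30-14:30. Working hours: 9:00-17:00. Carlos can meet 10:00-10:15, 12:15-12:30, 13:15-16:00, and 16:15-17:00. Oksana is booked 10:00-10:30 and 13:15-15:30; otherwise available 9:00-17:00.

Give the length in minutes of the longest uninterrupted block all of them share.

Diego free within 09:00–17:00: 11:15–12:00, 12:15–14:30, 14:45–15:15.
Kira free within 09:00–17:00: 09:00–12:00, 13:00–13:30, 14:30–17:00.
Oksana free within 09:00–17:00: 09:00–10:00, 10:30–13:15, 15:30–17:00.
Diego ∩ Kira: 11:15–12:00, 13:00–13:30, 14:45–15:15.
Diego ∩ Kira ∩ Carlos: 13:15–13:30, 14:45–15:15.
Diego ∩ Kira ∩ Carlos ∩ Oksana: (none).
No common window.

0 minutes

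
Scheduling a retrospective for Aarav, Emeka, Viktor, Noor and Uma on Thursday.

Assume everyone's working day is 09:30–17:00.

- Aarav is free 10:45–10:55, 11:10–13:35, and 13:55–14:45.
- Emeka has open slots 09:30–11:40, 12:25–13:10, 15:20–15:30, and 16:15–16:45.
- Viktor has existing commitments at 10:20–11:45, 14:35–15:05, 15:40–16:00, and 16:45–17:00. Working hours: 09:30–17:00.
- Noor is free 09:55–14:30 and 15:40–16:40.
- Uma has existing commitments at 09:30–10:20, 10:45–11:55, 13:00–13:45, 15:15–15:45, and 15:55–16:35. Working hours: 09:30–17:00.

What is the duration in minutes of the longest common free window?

Viktor free within 09:30–17:00: 09:30–10:20, 11:45–14:35, 15:05–15:40, 16:00–16:45.
Uma free within 09:30–17:00: 10:20–10:45, 11:55–13:00, 13:45–15:15, 15:45–15:55, 16:35–17:00.
Aarav ∩ Emeka: 10:45–10:55, 11:10–11:40, 12:25–13:10.
Aarav ∩ Emeka ∩ Viktor: 12:25–13:10.
Aarav ∩ Emeka ∩ Viktor ∩ Noor: 12:25–13:10.
Aarav ∩ Emeka ∩ Viktor ∩ Noor ∩ Uma: 12:25–13:00.
Single common window of 35 minutes.

35 minutes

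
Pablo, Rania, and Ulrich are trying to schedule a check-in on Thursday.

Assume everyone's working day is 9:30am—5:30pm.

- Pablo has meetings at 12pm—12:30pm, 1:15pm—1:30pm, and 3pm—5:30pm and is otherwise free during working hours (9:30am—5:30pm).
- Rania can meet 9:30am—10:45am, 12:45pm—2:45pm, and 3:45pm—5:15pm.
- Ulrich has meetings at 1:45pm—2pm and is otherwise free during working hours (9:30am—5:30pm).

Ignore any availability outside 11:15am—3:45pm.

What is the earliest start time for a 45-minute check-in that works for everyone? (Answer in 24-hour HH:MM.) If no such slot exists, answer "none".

Pablo free within 09:30–17:30: 09:30–12:00, 12:30–13:15, 13:30–15:00.
Ulrich free within 09:30–17:30: 09:30–13:45, 14:00–17:30.
Pablo ∩ Rania: 09:30–10:45, 12:45–13:15, 13:30–14:45.
Pablo ∩ Rania ∩ Ulrich: 09:30–10:45, 12:45–13:15, 13:30–13:45, 14:00–14:45.
Restricted to 11:15–15:45: 12:45–13:15, 13:30–13:45, 14:00–14:45.
Windows ≥ 45 min: 14:00–14:45.
Earliest such window starts at 14:00.

14:00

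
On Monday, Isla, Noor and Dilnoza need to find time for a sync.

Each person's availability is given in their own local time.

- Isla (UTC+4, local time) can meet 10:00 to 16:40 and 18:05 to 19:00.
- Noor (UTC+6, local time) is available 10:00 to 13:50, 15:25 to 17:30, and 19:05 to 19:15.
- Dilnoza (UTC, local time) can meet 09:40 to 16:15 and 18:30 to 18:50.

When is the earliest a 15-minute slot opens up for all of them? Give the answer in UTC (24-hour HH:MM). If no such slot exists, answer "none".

09:40

Isla → UTC: 06:00–12:40, 14:05–15:00.
Noor → UTC: 04:00–07:50, 09:25–11:30, 13:05–13:15.
Dilnoza → UTC: 09:40–16:15, 18:30–18:50.
Isla ∩ Noor: 06:00–07:50, 09:25–11:30.
Isla ∩ Noor ∩ Dilnoza: 09:40–11:30.
Windows ≥ 15 min: 09:40–11:30.
Earliest such window starts at 09:40.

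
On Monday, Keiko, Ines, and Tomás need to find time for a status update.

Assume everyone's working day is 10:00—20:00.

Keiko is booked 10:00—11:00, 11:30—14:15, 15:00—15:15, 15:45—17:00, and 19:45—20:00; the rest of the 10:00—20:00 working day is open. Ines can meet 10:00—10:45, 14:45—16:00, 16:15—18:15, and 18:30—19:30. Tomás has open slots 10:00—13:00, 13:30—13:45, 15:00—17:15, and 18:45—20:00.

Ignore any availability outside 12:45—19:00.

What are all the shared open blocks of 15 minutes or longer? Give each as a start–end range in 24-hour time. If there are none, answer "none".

Keiko free within 10:00–20:00: 11:00–11:30, 14:15–15:00, 15:15–15:45, 17:00–19:45.
Keiko ∩ Ines: 14:45–15:00, 15:15–15:45, 17:00–18:15, 18:30–19:30.
Keiko ∩ Ines ∩ Tomás: 15:15–15:45, 17:00–17:15, 18:45–19:30.
Restricted to 12:45–19:00: 15:15–15:45, 17:00–17:15, 18:45–19:00.
Windows ≥ 15 min: 15:15–15:45, 17:00–17:15, 18:45–19:00.

15:15–15:45, 17:00–17:15, 18:45–19:00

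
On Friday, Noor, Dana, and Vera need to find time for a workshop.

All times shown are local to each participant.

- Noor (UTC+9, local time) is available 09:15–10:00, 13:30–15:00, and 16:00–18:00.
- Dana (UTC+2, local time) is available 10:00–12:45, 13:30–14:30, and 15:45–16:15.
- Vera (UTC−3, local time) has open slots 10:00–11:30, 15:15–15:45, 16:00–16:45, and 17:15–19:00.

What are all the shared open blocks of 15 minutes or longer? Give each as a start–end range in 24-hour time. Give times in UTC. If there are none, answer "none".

none

Noor → UTC: 00:15–01:00, 04:30–06:00, 07:00–09:00.
Dana → UTC: 08:00–10:45, 11:30–12:30, 13:45–14:15.
Vera → UTC: 13:00–14:30, 18:15–18:45, 19:00–19:45, 20:15–22:00.
Noor ∩ Dana: 08:00–09:00.
Noor ∩ Dana ∩ Vera: (none).
Windows ≥ 15 min: (none).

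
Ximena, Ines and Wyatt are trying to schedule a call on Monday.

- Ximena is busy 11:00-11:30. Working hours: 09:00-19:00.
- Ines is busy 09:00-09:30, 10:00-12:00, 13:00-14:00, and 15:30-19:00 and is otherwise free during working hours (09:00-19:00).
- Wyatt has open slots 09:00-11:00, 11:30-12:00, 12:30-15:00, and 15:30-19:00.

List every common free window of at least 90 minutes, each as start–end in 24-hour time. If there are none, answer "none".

none

Ximena free within 09:00–19:00: 09:00–11:00, 11:30–19:00.
Ines free within 09:00–19:00: 09:30–10:00, 12:00–13:00, 14:00–15:30.
Ximena ∩ Ines: 09:30–10:00, 12:00–13:00, 14:00–15:30.
Ximena ∩ Ines ∩ Wyatt: 09:30–10:00, 12:30–13:00, 14:00–15:00.
Windows ≥ 90 min: (none).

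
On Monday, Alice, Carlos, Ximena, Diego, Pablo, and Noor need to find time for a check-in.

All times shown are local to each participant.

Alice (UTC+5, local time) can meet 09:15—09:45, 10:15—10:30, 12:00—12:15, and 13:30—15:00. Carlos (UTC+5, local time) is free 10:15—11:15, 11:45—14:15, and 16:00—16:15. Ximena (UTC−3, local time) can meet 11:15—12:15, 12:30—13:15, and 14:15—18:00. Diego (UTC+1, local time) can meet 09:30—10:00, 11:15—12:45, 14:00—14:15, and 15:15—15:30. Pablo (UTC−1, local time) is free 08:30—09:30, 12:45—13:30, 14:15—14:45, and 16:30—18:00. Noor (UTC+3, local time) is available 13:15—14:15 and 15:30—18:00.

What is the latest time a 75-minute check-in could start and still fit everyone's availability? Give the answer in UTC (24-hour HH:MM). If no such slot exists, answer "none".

Alice → UTC: 04:15–04:45, 05:15–05:30, 07:00–07:15, 08:30–10:00.
Carlos → UTC: 05:15–06:15, 06:45–09:15, 11:00–11:15.
Ximena → UTC: 14:15–15:15, 15:30–16:15, 17:15–21:00.
Diego → UTC: 08:30–09:00, 10:15–11:45, 13:00–13:15, 14:15–14:30.
Pablo → UTC: 09:30–10:30, 13:45–14:30, 15:15–15:45, 17:30–19:00.
Noor → UTC: 10:15–11:15, 12:30–15:00.
Alice ∩ Carlos: 05:15–05:30, 07:00–07:15, 08:30–09:15.
Alice ∩ Carlos ∩ Ximena: (none).
Alice ∩ Carlos ∩ Ximena ∩ Diego: (none).
Alice ∩ Carlos ∩ Ximena ∩ Diego ∩ Pablo: (none).
Alice ∩ Carlos ∩ Ximena ∩ Diego ∩ Pablo ∩ Noor: (none).
Windows ≥ 75 min: (none).

none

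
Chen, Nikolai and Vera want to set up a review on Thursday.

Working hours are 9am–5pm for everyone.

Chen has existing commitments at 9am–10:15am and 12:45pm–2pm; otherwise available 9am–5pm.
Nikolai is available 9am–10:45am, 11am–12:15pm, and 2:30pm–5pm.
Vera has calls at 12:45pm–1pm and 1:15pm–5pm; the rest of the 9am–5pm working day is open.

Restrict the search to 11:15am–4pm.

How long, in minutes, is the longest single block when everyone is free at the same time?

Chen free within 09:00–17:00: 10:15–12:45, 14:00–17:00.
Vera free within 09:00–17:00: 09:00–12:45, 13:00–13:15.
Chen ∩ Nikolai: 10:15–10:45, 11:00–12:15, 14:30–17:00.
Chen ∩ Nikolai ∩ Vera: 10:15–10:45, 11:00–12:15.
Restricted to 11:15–16:00: 11:15–12:15.
Single common window of 60 minutes.

60 minutes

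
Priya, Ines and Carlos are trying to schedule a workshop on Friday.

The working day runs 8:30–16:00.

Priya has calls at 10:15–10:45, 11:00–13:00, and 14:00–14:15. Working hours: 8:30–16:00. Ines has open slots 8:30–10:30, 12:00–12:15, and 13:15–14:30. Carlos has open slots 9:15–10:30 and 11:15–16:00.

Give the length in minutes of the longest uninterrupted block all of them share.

Priya free within 08:30–16:00: 08:30–10:15, 10:45–11:00, 13:00–14:00, 14:15–16:00.
Priya ∩ Ines: 08:30–10:15, 13:15–14:00, 14:15–14:30.
Priya ∩ Ines ∩ Carlos: 09:15–10:15, 13:15–14:00, 14:15–14:30.
Common window lengths: 60, 45, 15 min; longest is 60.

60 minutes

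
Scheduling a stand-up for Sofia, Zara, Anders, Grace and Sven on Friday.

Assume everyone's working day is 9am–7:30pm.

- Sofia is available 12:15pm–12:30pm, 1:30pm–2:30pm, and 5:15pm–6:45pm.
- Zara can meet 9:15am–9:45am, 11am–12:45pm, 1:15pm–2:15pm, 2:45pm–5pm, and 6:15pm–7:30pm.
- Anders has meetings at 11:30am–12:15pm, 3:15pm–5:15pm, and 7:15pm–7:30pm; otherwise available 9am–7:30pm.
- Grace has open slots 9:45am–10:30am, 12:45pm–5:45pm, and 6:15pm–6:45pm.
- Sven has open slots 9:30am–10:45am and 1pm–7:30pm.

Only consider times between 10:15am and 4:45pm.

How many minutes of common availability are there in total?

Anders free within 09:00–19:30: 09:00–11:30, 12:15–15:15, 17:15–19:15.
Sofia ∩ Zara: 12:15–12:30, 13:30–14:15, 18:15–18:45.
Sofia ∩ Zara ∩ Anders: 12:15–12:30, 13:30–14:15, 18:15–18:45.
Sofia ∩ Zara ∩ Anders ∩ Grace: 13:30–14:15, 18:15–18:45.
Sofia ∩ Zara ∩ Anders ∩ Grace ∩ Sven: 13:30–14:15, 18:15–18:45.
Restricted to 10:15–16:45: 13:30–14:15.
Total common minutes: 45.

45 minutes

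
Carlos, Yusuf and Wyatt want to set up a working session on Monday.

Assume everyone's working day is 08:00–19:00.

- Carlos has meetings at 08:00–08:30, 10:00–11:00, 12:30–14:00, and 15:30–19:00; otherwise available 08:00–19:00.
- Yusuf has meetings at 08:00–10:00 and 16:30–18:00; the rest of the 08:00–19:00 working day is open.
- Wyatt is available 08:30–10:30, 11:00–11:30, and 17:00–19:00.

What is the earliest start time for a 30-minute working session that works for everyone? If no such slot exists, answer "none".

11:00

Carlos free within 08:00–19:00: 08:30–10:00, 11:00–12:30, 14:00–15:30.
Yusuf free within 08:00–19:00: 10:00–16:30, 18:00–19:00.
Carlos ∩ Yusuf: 11:00–12:30, 14:00–15:30.
Carlos ∩ Yusuf ∩ Wyatt: 11:00–11:30.
Windows ≥ 30 min: 11:00–11:30.
Earliest such window starts at 11:00.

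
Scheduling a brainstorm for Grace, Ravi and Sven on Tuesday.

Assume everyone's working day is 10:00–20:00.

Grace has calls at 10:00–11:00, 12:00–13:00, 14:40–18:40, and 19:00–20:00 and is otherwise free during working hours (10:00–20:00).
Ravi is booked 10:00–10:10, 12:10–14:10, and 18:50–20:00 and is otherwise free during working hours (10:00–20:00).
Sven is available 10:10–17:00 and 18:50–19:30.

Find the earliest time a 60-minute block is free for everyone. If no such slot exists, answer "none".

11:00

Grace free within 10:00–20:00: 11:00–12:00, 13:00–14:40, 18:40–19:00.
Ravi free within 10:00–20:00: 10:10–12:10, 14:10–18:50.
Grace ∩ Ravi: 11:00–12:00, 14:10–14:40, 18:40–18:50.
Grace ∩ Ravi ∩ Sven: 11:00–12:00, 14:10–14:40.
Windows ≥ 60 min: 11:00–12:00.
Earliest such window starts at 11:00.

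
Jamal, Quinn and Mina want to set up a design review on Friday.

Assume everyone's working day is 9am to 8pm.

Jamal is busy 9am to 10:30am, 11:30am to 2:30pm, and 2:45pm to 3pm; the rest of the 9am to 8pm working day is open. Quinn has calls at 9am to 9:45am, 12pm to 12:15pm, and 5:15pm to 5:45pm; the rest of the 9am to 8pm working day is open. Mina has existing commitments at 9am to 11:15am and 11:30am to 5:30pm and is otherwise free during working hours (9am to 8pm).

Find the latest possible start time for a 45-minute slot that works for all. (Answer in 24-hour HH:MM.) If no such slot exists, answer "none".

Jamal free within 09:00–20:00: 10:30–11:30, 14:30–14:45, 15:00–20:00.
Quinn free within 09:00–20:00: 09:45–12:00, 12:15–17:15, 17:45–20:00.
Mina free within 09:00–20:00: 11:15–11:30, 17:30–20:00.
Jamal ∩ Quinn: 10:30–11:30, 14:30–14:45, 15:00–17:15, 17:45–20:00.
Jamal ∩ Quinn ∩ Mina: 11:15–11:30, 17:45–20:00.
Windows ≥ 45 min: 17:45–20:00.
Latest start in the last window 17:45–20:00 is 20:00 − 45 min = 19:15.

19:15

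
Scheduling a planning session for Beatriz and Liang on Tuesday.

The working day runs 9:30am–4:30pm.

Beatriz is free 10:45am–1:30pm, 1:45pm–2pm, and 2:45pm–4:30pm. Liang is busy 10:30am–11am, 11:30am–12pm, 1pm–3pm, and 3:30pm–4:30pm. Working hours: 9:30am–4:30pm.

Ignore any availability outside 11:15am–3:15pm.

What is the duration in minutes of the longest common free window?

Liang free within 09:30–16:30: 09:30–10:30, 11:00–11:30, 12:00–13:00, 15:00–15:30.
Beatriz ∩ Liang: 11:00–11:30, 12:00–13:00, 15:00–15:30.
Restricted to 11:15–15:15: 11:15–11:30, 12:00–13:00, 15:00–15:15.
Common window lengths: 15, 60, 15 min; longest is 60.

60 minutes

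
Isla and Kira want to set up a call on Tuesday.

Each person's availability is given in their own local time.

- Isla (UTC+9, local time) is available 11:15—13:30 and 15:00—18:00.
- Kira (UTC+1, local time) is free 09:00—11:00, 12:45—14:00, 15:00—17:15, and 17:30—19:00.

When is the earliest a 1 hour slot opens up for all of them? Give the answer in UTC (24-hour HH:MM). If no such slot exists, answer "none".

08:00

Isla → UTC: 02:15–04:30, 06:00–09:00.
Kira → UTC: 08:00–10:00, 11:45–13:00, 14:00–16:15, 16:30–18:00.
Isla ∩ Kira: 08:00–09:00.
Windows ≥ 60 min: 08:00–09:00.
Earliest such window starts at 08:00.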